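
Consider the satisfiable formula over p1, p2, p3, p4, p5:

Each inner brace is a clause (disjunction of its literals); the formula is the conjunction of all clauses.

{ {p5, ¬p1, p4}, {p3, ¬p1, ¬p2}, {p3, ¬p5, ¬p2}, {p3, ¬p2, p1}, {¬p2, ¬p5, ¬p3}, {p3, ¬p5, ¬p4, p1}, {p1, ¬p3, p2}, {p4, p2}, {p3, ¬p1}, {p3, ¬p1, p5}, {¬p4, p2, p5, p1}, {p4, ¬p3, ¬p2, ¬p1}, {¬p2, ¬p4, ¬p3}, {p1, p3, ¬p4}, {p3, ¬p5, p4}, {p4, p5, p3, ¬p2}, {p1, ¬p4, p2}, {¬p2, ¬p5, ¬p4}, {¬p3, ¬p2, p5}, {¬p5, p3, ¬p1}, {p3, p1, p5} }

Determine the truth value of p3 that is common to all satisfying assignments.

Suppose p3 = False.
(¬p1) alone gives p1 = False.
(¬p2) alone gives p2 = False.
(p4) alone gives p4 = True.
That conflicts with the unit clause (¬p4).
So every satisfying assignment has p3 = True.

True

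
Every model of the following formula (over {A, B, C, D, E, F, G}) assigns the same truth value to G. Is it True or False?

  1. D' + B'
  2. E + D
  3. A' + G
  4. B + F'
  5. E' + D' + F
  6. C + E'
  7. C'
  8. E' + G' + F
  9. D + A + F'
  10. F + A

Suppose G = 0.
The clause (A') is unit, so A = 0.
The clause (C') is unit, so C = 0.
The clause (E') is unit, so E = 0.
The clause (D) is unit, so D = 1.
The clause (B') is unit, so B = 0.
The clause (F') is unit, so F = 0.
That conflicts with the unit clause (F).
So every satisfying assignment has G = True.

True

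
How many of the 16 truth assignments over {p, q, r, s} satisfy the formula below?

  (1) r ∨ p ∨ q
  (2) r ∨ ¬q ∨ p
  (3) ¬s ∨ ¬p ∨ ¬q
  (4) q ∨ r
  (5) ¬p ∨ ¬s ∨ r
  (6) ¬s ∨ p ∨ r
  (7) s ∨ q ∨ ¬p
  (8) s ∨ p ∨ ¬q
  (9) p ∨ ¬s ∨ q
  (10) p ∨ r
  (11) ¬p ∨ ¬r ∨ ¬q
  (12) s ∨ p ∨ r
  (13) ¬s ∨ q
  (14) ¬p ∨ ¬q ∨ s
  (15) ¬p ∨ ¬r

2

There are 2^4 = 16 truth assignments over (p, q, r, s).
Check each against the 15 clauses (columns in the order p, q, r, s):
  F F F F  ✗ fails (r ∨ p ∨ q)
  F F F T  ✗ fails (r ∨ p ∨ q)
  F F T F  ✓ satisfies all
  F F T T  ✗ fails (p ∨ ¬s ∨ q)
  F T F F  ✗ fails (r ∨ ¬q ∨ p)
  F T F T  ✗ fails (r ∨ ¬q ∨ p)
  F T T F  ✗ fails (s ∨ p ∨ ¬q)
  F T T T  ✓ satisfies all
  T F F F  ✗ fails (q ∨ r)
  T F F T  ✗ fails (q ∨ r)
  T F T F  ✗ fails (s ∨ q ∨ ¬p)
  T F T T  ✗ fails (¬s ∨ q)
  T T F F  ✗ fails (¬p ∨ ¬q ∨ s)
  T T F T  ✗ fails (¬s ∨ ¬p ∨ ¬q)
  T T T F  ✗ fails (¬p ∨ ¬r ∨ ¬q)
  T T T T  ✗ fails (¬s ∨ ¬p ∨ ¬q)
2 of the 16 rows are models.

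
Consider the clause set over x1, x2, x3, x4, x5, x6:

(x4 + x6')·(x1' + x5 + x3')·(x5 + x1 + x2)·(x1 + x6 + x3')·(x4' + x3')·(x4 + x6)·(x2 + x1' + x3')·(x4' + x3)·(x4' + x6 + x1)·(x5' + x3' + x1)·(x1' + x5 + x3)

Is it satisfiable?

No

Suppose x4 = 1.
From the singleton clause (x3'), x3 = 0.
But (x3) is also a unit clause — contradiction.
So x4 must be the other value — set x4 = 0.
From the singleton clause (x6'), x6 = 0.
But (x6) is also a unit clause — contradiction.
Neither x4 = 1 nor x4 = 0 works.
No assignment satisfies every clause.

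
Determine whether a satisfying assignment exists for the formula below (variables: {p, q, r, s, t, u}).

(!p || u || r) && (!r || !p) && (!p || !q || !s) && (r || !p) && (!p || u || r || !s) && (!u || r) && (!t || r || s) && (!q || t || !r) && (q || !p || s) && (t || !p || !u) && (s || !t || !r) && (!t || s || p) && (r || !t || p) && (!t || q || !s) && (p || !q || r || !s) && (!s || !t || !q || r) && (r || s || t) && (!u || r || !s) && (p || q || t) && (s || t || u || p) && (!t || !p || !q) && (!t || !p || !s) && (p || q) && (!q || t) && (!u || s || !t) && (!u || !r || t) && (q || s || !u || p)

Suppose r = true.
The clause (!p) is unit, so p = false.
The clause (q) is unit, so q = true.
The clause (t) is unit, so t = true.
The clause (s) is unit, so s = true.
No clause remains; u is free.
A satisfying assignment: p: false, q: true, r: true, s: true, t: true, u: true.

Satisfiable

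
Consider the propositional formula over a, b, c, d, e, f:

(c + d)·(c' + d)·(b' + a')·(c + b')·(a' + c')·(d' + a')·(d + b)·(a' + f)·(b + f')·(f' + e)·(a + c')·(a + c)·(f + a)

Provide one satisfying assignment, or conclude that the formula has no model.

UNSATISFIABLE

Try c = 1.
(d) alone gives d = 1.
(a') alone gives a = 0.
But (a) is also a unit clause — contradiction.
Undo c and try c = 0.
(d) alone gives d = 1.
(b') alone gives b = 0.
(a') alone gives a = 0.
But (a) is also a unit clause — contradiction.
Neither c = 1 nor c = 0 works.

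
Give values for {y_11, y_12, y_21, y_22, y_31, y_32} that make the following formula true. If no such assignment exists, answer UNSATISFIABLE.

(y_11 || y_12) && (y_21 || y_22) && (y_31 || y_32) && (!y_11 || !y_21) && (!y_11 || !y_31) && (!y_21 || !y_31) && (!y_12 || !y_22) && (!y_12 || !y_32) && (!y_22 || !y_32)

Branch on y_11: set y_11 = true.
The clause (!y_21) is unit, so y_21 = false.
The clause (y_22) is unit, so y_22 = true.
The clause (!y_31) is unit, so y_31 = false.
The clause (y_32) is unit, so y_32 = true.
Now (!y_32) is unsatisfied and unit — conflict.
So y_11 must be the other value — set y_11 = false.
The clause (y_12) is unit, so y_12 = true.
The clause (!y_22) is unit, so y_22 = false.
The clause (y_21) is unit, so y_21 = true.
The clause (!y_31) is unit, so y_31 = false.
The clause (y_32) is unit, so y_32 = true.
Now (!y_32) is unsatisfied and unit — conflict.
Both values of y_11 lead to a conflict.

UNSATISFIABLE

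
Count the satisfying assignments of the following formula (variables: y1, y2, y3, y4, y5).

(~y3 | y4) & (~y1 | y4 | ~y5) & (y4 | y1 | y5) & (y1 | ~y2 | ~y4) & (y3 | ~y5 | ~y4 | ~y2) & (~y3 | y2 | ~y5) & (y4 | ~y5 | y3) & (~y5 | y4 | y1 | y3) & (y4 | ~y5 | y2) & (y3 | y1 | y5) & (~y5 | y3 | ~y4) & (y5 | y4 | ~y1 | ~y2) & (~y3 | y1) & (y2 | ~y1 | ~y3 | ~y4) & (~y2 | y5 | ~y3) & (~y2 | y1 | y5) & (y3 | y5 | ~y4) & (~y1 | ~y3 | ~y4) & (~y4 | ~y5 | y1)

1

There are 2^5 = 32 truth assignments over (y1, y2, y3, y4, y5).
Split on y1. With y1 = 1, the clauses containing y1 are satisfied and ~y1 drops from the rest; 1 of the 2^4 = 16 assignments to the other variables satisfy what remains.
With y1 = 0, by the same count on the reduced clause set, 0 assignments work.
(One model: y1=T, y2=F, y3=F, y4=F, y5=F.)
Total: 1 + 0 = 1.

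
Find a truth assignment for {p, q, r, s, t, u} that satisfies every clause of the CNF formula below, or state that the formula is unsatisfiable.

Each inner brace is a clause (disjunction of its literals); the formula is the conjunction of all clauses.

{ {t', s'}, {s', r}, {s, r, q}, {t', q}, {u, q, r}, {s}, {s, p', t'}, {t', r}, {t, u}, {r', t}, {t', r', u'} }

UNSATISFIABLE

Unit clause (s) forces s = 1.
Unit clause (t') forces t = 0.
Unit clause (r) forces r = 1.
That conflicts with the unit clause (r').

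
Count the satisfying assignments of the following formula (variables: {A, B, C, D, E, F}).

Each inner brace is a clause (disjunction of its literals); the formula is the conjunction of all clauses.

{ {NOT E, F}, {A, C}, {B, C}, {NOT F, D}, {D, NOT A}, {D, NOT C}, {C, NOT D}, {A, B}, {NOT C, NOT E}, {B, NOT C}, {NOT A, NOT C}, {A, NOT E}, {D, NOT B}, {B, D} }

There are 2^6 = 64 truth assignments over (A, B, C, D, E, F).
Split on A. With A = true, the clauses containing A are satisfied and NOT A drops from the rest; 0 of the 2^5 = 32 assignments to the other variables satisfy what remains.
With A = false, by the same count on the reduced clause set, 2 assignments work.
(One model: A=F, B=T, C=T, D=T, E=F, F=F.)
Total: 0 + 2 = 2.

2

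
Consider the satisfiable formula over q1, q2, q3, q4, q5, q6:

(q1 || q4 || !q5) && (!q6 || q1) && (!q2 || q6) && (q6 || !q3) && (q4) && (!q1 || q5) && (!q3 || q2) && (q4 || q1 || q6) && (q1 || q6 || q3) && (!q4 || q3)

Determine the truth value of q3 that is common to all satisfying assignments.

Suppose q3 = false.
The clause (q4) is unit, so q4 = true.
That conflicts with the unit clause (!q4).
So every satisfying assignment has q3 = True.

True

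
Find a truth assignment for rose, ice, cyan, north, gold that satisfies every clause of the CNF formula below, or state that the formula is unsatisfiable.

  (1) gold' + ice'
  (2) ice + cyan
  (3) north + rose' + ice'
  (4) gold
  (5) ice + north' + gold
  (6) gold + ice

From the singleton clause (gold), gold = 1.
From the singleton clause (ice'), ice = 0.
From the singleton clause (cyan), cyan = 1.
Every clause is now satisfied; rose, north are unconstrained.

rose: 1,  ice: 0,  cyan: 1,  north: 1,  gold: 1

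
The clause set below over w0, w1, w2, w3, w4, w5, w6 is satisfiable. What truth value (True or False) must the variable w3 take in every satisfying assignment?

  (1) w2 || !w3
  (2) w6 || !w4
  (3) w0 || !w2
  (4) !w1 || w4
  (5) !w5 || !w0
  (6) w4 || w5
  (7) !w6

Suppose w3 = true.
The clause (w2) is unit, so w2 = true.
The clause (w0) is unit, so w0 = true.
The clause (!w5) is unit, so w5 = false.
The clause (w4) is unit, so w4 = true.
The clause (w6) is unit, so w6 = true.
Now (!w6) is unsatisfied and unit — conflict.
So every satisfying assignment has w3 = False.

False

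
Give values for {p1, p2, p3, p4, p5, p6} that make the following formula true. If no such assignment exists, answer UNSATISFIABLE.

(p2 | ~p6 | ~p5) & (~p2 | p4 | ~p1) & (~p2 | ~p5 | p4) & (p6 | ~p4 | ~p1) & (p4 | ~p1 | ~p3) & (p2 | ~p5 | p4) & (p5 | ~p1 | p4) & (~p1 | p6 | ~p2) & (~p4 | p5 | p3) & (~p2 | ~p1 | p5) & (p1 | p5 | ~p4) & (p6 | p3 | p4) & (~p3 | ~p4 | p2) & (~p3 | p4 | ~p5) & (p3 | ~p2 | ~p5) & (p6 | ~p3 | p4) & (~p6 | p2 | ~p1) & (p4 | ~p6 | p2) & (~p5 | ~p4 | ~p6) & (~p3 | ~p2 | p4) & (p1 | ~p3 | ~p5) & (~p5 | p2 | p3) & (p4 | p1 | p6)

p1 ↦ 0, p2 ↦ 1, p3 ↦ 0, p4 ↦ 0, p5 ↦ 0, p6 ↦ 1

Suppose p2 = 1.
Suppose p4 = 0.
(~p1) alone gives p1 = 0.
(~p5) alone gives p5 = 0.
(~p3) alone gives p3 = 0.
(p6) alone gives p6 = 1.
All clauses are satisfied.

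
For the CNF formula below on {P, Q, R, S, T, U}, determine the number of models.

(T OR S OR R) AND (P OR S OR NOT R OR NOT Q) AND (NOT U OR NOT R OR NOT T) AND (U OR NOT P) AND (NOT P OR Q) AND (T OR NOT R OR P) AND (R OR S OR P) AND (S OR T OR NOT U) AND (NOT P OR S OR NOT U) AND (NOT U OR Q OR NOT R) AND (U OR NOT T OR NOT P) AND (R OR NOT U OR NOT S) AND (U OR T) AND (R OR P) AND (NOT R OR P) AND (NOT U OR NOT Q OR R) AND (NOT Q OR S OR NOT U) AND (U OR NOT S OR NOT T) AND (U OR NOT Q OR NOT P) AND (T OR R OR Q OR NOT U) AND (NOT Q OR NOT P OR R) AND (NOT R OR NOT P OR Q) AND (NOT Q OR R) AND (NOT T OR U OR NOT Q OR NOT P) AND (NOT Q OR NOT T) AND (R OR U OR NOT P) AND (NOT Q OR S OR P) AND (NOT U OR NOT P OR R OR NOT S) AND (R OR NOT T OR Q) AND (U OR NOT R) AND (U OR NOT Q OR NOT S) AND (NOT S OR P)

There are 2^6 = 64 truth assignments over (P, Q, R, S, T, U).
Split on S. With S = true, the clauses containing S are satisfied and NOT S drops from the rest; 1 of the 2^5 = 32 assignments to the other variables satisfy what remains.
With S = false, by the same count on the reduced clause set, 0 assignments work.
(One model: P=T, Q=T, R=T, S=T, T=F, U=T.)
Total: 1 + 0 = 1.

1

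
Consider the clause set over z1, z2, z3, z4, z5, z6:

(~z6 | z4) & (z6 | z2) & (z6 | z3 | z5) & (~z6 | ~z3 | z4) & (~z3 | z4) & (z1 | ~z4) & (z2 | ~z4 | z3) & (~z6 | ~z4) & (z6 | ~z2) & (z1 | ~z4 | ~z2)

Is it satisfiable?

Case z6 = 0:
(z2) alone gives z2 = 1.
But (~z2) is also a unit clause — contradiction.
That branch fails; take z6 = 1 instead.
(z4) alone gives z4 = 1.
But (~z4) is also a unit clause — contradiction.
Both values of z6 lead to a conflict.
No assignment satisfies every clause.

No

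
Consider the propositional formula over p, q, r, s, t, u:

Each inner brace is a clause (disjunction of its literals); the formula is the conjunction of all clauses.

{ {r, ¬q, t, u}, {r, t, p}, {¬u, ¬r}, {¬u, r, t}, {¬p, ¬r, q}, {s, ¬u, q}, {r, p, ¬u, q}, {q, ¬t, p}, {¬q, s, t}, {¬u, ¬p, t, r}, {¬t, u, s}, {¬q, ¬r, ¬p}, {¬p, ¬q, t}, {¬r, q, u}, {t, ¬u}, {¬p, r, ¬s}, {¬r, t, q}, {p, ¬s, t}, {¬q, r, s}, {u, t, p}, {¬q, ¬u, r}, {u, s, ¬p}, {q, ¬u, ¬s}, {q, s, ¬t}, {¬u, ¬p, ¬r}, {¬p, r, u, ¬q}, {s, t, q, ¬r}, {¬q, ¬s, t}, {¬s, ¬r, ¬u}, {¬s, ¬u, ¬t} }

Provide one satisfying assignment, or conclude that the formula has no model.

p ↦ False,  q ↦ True,  r ↦ False,  s ↦ True,  t ↦ True,  u ↦ False

Try u = False.
Try t = True.
From the singleton clause (s), s = True.
Try q = True.
Try r = False.
From the singleton clause (¬p), p = False.
Every clause now holds.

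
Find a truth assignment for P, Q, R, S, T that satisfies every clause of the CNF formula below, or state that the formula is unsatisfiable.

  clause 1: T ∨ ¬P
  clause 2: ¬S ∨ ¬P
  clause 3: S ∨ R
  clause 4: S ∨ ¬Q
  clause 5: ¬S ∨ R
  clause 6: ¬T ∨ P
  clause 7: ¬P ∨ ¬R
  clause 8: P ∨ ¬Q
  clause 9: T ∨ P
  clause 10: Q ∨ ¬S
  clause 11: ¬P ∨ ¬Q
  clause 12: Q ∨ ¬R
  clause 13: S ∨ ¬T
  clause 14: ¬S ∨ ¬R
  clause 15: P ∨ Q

Branch on T: set T = True.
From the singleton clause (P), P = True.
From the singleton clause (¬S), S = False.
But (S) is also a unit clause — contradiction.
So T must be the other value — set T = False.
From the singleton clause (¬P), P = False.
But (P) is also a unit clause — contradiction.
Both values of T lead to a conflict.

UNSATISFIABLE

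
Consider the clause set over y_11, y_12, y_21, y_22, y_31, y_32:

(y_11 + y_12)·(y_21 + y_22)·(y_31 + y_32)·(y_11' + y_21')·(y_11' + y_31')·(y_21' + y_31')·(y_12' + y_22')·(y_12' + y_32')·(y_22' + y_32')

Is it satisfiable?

Try y_11 = 1.
The clause (y_21') is unit, so y_21 = 0.
The clause (y_22) is unit, so y_22 = 1.
The clause (y_31') is unit, so y_31 = 0.
The clause (y_32) is unit, so y_32 = 1.
That conflicts with the unit clause (y_32').
That branch fails; take y_11 = 0 instead.
The clause (y_12) is unit, so y_12 = 1.
The clause (y_22') is unit, so y_22 = 0.
The clause (y_21) is unit, so y_21 = 1.
The clause (y_31') is unit, so y_31 = 0.
The clause (y_32) is unit, so y_32 = 1.
That conflicts with the unit clause (y_32').
Neither y_11 = 1 nor y_11 = 0 works.
No assignment satisfies every clause.

Unsatisfiable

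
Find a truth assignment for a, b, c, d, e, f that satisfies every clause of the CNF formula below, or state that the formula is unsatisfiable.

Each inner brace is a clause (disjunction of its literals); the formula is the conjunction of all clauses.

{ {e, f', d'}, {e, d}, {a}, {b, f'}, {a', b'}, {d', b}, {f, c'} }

a=1, b=0, c=0, d=0, e=1, f=0

The clause (a) is unit, so a = 1.
The clause (b') is unit, so b = 0.
The clause (f') is unit, so f = 0.
The clause (d') is unit, so d = 0.
The clause (e) is unit, so e = 1.
The clause (c') is unit, so c = 0.
Every clause now holds.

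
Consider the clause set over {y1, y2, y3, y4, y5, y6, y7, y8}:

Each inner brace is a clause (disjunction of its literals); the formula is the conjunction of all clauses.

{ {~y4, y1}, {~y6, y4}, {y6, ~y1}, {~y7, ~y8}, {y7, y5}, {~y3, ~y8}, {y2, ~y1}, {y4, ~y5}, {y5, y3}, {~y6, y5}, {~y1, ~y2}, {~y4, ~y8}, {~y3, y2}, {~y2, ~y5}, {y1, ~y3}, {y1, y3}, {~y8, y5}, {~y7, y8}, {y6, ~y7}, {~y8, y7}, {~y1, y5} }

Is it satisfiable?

No

Branch on y4: set y4 = 0.
From the singleton clause (~y6), y6 = 0.
From the singleton clause (~y1), y1 = 0.
From the singleton clause (~y5), y5 = 0.
From the singleton clause (y7), y7 = 1.
But (~y7) is also a unit clause — contradiction.
Undo y4 and try y4 = 1.
From the singleton clause (y1), y1 = 1.
From the singleton clause (y6), y6 = 1.
From the singleton clause (y2), y2 = 1.
But (~y2) is also a unit clause — contradiction.
Either choice for y4 ends in contradiction.
No assignment satisfies every clause.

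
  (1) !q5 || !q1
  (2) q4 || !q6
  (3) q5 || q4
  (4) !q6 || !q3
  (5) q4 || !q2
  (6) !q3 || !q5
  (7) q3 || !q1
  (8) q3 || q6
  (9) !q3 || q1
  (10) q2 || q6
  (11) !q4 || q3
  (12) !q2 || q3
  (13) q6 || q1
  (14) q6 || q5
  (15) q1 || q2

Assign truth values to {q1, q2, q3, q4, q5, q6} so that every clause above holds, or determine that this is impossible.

UNSATISFIABLE

Suppose q5 = false.
The clause (q4) is unit, so q4 = true.
The clause (q3) is unit, so q3 = true.
The clause (!q6) is unit, so q6 = false.
That conflicts with the unit clause (q6).
Undo q5 and try q5 = true.
The clause (!q1) is unit, so q1 = false.
The clause (!q3) is unit, so q3 = false.
The clause (q6) is unit, so q6 = true.
The clause (q4) is unit, so q4 = true.
That conflicts with the unit clause (!q4).
Either choice for q5 ends in contradiction.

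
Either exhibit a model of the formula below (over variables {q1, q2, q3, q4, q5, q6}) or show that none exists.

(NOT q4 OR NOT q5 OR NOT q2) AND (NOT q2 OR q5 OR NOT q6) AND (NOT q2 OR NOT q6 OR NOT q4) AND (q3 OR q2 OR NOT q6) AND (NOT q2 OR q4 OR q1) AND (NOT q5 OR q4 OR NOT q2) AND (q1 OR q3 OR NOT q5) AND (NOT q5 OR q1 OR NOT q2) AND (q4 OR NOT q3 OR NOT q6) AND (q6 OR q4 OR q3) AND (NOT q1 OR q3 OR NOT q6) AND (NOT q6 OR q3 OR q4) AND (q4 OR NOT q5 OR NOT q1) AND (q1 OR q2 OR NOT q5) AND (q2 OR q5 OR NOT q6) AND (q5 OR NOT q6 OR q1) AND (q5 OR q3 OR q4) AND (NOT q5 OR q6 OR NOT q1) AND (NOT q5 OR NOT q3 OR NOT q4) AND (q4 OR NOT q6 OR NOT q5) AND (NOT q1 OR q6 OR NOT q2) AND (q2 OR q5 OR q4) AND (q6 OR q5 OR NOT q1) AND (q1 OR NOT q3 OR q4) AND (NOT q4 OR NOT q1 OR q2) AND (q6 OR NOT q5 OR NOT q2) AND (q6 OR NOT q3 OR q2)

Case q4 = true:
Case q5 = false:
Case q2 = false:
(NOT q6) alone gives q6 = false.
(NOT q1) alone gives q1 = false.
(NOT q3) alone gives q3 = false.
Every clause now holds.

q1 ↦ false, q2 ↦ false, q3 ↦ false, q4 ↦ true, q5 ↦ false, q6 ↦ false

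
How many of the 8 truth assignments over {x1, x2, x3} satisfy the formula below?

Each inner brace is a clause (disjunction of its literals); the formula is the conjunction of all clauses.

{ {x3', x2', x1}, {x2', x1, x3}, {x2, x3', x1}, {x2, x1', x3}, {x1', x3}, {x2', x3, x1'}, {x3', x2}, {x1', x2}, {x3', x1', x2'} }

There are 2^3 = 8 truth assignments over (x1, x2, x3).
Check each against the 9 clauses (columns in the order x1, x2, x3):
  F F F  ✓ satisfies all
  F F T  ✗ fails (x2 + x3' + x1)
  F T F  ✗ fails (x2' + x1 + x3)
  F T T  ✗ fails (x3' + x2' + x1)
  T F F  ✗ fails (x2 + x1' + x3)
  T F T  ✗ fails (x3' + x2)
  T T F  ✗ fails (x1' + x3)
  T T T  ✗ fails (x3' + x1' + x2')
1 of the 8 rows is a model.

1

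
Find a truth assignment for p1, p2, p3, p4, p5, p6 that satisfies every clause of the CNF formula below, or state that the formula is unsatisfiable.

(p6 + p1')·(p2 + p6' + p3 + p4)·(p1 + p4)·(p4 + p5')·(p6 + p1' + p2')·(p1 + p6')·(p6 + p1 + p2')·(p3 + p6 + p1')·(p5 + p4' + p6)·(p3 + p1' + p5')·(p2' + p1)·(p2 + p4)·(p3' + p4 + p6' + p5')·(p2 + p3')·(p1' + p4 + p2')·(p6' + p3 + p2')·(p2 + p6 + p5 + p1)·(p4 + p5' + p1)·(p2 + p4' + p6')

Try p6 = 0.
From the singleton clause (p1'), p1 = 0.
From the singleton clause (p4), p4 = 1.
From the singleton clause (p2'), p2 = 0.
From the singleton clause (p5), p5 = 1.
From the singleton clause (p3'), p3 = 0.
This assignment satisfies each clause.

p1: 0, p2: 0, p3: 0, p4: 1, p5: 1, p6: 0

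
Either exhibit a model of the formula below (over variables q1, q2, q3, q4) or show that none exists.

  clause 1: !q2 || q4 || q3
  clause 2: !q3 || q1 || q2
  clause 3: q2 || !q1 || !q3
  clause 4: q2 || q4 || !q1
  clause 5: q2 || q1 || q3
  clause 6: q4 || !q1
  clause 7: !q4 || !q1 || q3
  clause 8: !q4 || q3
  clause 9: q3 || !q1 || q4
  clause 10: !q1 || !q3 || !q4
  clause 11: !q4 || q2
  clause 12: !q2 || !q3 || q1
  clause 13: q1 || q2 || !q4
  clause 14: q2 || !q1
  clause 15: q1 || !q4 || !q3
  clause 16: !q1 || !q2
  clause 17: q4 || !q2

UNSATISFIABLE

Try q4 = true.
(q3) alone gives q3 = true.
(!q1) alone gives q1 = false.
But (q1) is also a unit clause — contradiction.
So q4 must be the other value — set q4 = false.
(!q1) alone gives q1 = false.
(!q2) alone gives q2 = false.
(!q3) alone gives q3 = false.
But (q3) is also a unit clause — contradiction.
Neither q4 = true nor q4 = false works.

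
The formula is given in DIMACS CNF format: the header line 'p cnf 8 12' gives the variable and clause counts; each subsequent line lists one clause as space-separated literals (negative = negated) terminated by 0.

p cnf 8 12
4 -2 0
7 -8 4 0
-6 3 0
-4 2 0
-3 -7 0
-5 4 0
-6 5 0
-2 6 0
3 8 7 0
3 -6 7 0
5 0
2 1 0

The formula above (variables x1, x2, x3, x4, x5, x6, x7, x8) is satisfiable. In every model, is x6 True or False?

Suppose x6 = False.
The clause (¬x2) is unit, so x2 = False.
The clause (¬x4) is unit, so x4 = False.
The clause (¬x5) is unit, so x5 = False.
But (x5) is also a unit clause — contradiction.
So every satisfying assignment has x6 = True.

True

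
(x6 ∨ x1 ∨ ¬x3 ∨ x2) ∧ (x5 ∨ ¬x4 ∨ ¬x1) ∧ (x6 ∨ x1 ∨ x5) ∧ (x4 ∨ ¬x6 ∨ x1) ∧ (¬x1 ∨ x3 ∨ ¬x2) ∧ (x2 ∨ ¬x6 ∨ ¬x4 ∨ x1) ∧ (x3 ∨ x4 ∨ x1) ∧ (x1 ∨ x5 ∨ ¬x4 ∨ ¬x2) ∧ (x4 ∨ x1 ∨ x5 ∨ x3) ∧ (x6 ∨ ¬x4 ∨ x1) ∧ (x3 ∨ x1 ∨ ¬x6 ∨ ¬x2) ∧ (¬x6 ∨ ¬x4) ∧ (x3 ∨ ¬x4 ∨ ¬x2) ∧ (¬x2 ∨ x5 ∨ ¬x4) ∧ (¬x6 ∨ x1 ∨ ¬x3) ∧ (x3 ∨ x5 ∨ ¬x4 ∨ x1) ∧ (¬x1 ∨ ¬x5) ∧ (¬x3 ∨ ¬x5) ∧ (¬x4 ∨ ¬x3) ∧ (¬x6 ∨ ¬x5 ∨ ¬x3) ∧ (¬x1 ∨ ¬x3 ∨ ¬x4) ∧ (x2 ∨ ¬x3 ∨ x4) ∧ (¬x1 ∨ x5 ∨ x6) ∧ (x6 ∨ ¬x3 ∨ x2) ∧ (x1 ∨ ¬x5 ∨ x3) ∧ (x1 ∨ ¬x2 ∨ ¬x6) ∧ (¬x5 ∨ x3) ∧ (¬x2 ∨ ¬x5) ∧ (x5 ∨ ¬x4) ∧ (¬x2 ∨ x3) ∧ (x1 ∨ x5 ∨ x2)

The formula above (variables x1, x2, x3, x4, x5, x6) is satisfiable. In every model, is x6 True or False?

Suppose x6 = False.
Try x1 = True.
From the singleton clause (¬x5), x5 = False.
But (x5) is also a unit clause — contradiction.
Undo x1 and try x1 = False.
From the singleton clause (x5), x5 = True.
From the singleton clause (¬x4), x4 = False.
From the singleton clause (x3), x3 = True.
But (¬x3) is also a unit clause — contradiction.
Either choice for x1 ends in contradiction.
So every satisfying assignment has x6 = True.

True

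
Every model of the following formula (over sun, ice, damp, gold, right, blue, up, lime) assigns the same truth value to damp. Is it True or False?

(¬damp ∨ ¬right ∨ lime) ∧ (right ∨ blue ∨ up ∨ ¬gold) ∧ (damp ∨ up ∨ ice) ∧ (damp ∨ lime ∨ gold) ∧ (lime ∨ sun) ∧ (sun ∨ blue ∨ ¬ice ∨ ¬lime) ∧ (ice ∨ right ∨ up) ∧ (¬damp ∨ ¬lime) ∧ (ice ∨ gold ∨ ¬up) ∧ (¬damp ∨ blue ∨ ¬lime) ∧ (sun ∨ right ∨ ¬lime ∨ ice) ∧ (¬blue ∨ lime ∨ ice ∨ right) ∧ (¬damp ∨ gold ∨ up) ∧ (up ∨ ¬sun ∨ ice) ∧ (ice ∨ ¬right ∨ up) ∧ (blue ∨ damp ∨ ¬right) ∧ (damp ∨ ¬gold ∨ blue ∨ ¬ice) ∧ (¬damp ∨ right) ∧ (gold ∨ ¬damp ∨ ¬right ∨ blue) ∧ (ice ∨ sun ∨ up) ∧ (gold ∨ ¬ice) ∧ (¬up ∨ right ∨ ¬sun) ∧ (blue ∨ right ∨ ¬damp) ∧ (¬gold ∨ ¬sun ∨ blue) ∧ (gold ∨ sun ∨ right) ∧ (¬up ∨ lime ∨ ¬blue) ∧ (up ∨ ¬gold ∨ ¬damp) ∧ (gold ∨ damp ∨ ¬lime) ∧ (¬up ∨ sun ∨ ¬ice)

Suppose damp = True.
From the singleton clause (¬lime), lime = False.
From the singleton clause (¬right), right = False.
But (right) is also a unit clause — contradiction.
So every satisfying assignment has damp = False.

False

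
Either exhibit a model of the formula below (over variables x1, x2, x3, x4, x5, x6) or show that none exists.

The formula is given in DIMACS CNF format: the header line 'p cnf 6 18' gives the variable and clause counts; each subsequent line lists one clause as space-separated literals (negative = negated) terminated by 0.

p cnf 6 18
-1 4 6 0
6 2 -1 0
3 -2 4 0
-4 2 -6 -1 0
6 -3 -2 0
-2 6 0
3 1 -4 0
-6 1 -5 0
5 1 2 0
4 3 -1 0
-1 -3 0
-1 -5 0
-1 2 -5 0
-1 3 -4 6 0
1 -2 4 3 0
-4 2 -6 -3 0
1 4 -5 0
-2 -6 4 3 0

x1 ↦ False, x2 ↦ False, x3 ↦ True, x4 ↦ True, x5 ↦ True, x6 ↦ False

Case x2 = False:
Case x6 = False:
(¬x1) alone gives x1 = False.
(x5) alone gives x5 = True.
(x4) alone gives x4 = True.
(x3) alone gives x3 = True.
This assignment satisfies each clause.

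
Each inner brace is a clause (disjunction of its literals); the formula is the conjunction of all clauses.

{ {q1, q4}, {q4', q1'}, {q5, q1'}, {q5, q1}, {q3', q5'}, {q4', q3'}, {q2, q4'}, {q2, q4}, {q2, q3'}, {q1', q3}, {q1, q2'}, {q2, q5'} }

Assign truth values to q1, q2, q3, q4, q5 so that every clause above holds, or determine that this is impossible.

UNSATISFIABLE

Suppose q1 = 1.
(q4') alone gives q4 = 0.
(q5) alone gives q5 = 1.
(q3') alone gives q3 = 0.
Now (q3) is unsatisfied and unit — conflict.
That branch fails; take q1 = 0 instead.
(q4) alone gives q4 = 1.
(q5) alone gives q5 = 1.
(q3') alone gives q3 = 0.
(q2) alone gives q2 = 1.
Now (q2') is unsatisfied and unit — conflict.
Both values of q1 lead to a conflict.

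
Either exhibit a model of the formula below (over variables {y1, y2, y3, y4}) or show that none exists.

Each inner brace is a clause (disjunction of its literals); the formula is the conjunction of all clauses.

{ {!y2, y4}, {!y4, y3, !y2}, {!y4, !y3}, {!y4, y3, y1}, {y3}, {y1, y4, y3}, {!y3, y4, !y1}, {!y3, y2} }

The clause (y3) is unit, so y3 = true.
The clause (!y4) is unit, so y4 = false.
The clause (!y2) is unit, so y2 = false.
That conflicts with the unit clause (y2).

UNSATISFIABLE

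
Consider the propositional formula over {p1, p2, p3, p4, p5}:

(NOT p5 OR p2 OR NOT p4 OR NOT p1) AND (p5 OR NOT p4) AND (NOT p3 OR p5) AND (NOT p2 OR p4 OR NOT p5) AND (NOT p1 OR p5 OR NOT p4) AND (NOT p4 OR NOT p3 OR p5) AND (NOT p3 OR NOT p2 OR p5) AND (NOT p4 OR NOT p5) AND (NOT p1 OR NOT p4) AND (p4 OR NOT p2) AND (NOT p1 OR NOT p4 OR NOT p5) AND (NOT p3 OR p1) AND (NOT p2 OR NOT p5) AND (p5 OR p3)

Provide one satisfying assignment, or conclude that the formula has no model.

Try p5 = true.
Unit clause (NOT p4) forces p4 = false.
Unit clause (NOT p2) forces p2 = false.
Try p3 = false.
Every clause is now satisfied; p1 is unconstrained.

p1=false; p2=false; p3=false; p4=false; p5=true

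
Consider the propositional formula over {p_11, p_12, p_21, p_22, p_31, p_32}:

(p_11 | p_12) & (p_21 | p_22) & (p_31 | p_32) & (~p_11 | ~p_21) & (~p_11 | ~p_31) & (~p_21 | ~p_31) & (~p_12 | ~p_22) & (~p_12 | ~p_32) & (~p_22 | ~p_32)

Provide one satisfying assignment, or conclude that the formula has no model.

UNSATISFIABLE

Case p_11 = 1:
The clause (~p_21) is unit, so p_21 = 0.
The clause (p_22) is unit, so p_22 = 1.
The clause (~p_31) is unit, so p_31 = 0.
The clause (p_32) is unit, so p_32 = 1.
Now (~p_32) is unsatisfied and unit — conflict.
That branch fails; take p_11 = 0 instead.
The clause (p_12) is unit, so p_12 = 1.
The clause (~p_22) is unit, so p_22 = 0.
The clause (p_21) is unit, so p_21 = 1.
The clause (~p_31) is unit, so p_31 = 0.
The clause (p_32) is unit, so p_32 = 1.
Now (~p_32) is unsatisfied and unit — conflict.
Either choice for p_11 ends in contradiction.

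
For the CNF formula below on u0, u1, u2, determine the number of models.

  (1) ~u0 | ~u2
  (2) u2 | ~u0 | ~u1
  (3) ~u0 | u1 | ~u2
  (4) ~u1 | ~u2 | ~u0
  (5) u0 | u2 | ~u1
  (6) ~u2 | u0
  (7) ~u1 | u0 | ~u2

2

There are 2^3 = 8 truth assignments over (u0, u1, u2).
Check each against the 7 clauses (columns in the order u0, u1, u2):
  F F F  ✓ satisfies all
  F F T  ✗ fails (~u2 | u0)
  F T F  ✗ fails (u0 | u2 | ~u1)
  F T T  ✗ fails (~u2 | u0)
  T F F  ✓ satisfies all
  T F T  ✗ fails (~u0 | ~u2)
  T T F  ✗ fails (u2 | ~u0 | ~u1)
  T T T  ✗ fails (~u0 | ~u2)
2 of the 8 rows are models.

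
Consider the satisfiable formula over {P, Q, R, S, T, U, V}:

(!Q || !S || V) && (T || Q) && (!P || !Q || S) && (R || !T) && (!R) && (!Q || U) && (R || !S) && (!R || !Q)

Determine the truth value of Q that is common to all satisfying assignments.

Suppose Q = false.
The clause (T) is unit, so T = true.
The clause (R) is unit, so R = true.
But (!R) is also a unit clause — contradiction.
So every satisfying assignment has Q = True.

True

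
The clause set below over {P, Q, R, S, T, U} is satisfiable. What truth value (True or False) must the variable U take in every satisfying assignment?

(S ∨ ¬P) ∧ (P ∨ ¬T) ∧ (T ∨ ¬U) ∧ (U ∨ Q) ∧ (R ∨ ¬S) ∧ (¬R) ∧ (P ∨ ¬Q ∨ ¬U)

False

Suppose U = True.
The clause (T) is unit, so T = True.
The clause (P) is unit, so P = True.
The clause (S) is unit, so S = True.
The clause (R) is unit, so R = True.
Now (¬R) is unsatisfied and unit — conflict.
So every satisfying assignment has U = False.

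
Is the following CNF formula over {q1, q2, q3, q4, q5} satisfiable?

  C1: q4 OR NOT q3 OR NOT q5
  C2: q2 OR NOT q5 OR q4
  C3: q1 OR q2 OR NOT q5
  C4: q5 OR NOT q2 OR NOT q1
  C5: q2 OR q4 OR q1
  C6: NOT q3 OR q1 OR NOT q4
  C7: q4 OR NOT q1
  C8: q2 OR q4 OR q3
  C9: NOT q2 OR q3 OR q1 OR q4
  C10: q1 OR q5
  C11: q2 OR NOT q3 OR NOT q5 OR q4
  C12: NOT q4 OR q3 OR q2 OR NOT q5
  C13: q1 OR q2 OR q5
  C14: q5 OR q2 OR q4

Branch on q4: set q4 = true.
Branch on q3: set q3 = true.
(q1) alone gives q1 = true.
Branch on q5: set q5 = false.
(NOT q2) alone gives q2 = false.
All clauses are satisfied.
A satisfying assignment: q1: true; q2: false; q3: true; q4: true; q5: false.

Yes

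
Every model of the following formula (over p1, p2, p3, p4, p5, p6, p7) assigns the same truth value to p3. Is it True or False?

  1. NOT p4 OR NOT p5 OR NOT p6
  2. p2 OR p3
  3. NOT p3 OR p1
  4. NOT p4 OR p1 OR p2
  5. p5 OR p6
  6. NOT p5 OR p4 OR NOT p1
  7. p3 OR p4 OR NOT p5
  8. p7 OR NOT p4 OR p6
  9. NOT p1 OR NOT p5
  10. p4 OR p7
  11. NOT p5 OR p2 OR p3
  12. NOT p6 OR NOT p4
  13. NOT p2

True

Suppose p3 = false.
Unit clause (p2) forces p2 = true.
Now (NOT p2) is unsatisfied and unit — conflict.
So every satisfying assignment has p3 = True.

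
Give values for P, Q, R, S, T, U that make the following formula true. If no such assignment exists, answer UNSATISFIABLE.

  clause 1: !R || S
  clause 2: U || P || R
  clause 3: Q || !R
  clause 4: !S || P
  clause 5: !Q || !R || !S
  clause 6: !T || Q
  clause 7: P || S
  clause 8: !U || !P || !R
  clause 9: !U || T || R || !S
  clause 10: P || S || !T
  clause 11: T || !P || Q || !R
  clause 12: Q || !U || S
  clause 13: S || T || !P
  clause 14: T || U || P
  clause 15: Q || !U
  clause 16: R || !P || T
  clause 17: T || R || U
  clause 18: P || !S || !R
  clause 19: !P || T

P=true, Q=true, R=false, S=true, T=true, U=true

Case R = false:
Case U = true:
Unit clause (Q) forces Q = true.
Case S = true:
Unit clause (P) forces P = true.
Unit clause (T) forces T = true.
All clauses are satisfied.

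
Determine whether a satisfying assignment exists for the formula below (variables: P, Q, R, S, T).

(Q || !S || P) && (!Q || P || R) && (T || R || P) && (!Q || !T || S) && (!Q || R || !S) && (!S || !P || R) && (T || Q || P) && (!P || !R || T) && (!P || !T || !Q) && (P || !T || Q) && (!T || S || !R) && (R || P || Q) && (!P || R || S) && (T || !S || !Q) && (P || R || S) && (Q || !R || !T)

Yes

Case Q = true:
Case P = false:
From the singleton clause (R), R = true.
Case T = false:
From the singleton clause (!S), S = false.
All clauses are satisfied.
A satisfying assignment: P ↦ false,  Q ↦ true,  R ↦ true,  S ↦ false,  T ↦ false.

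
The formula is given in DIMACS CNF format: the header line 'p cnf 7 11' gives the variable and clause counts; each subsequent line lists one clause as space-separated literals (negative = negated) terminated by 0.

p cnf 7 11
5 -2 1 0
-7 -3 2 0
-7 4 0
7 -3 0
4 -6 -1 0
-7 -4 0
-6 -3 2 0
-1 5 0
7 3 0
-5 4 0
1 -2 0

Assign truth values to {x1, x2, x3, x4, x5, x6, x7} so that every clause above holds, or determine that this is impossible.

UNSATISFIABLE

Try x7 = False.
Unit clause (¬x3) forces x3 = False.
But (x3) is also a unit clause — contradiction.
That branch fails; take x7 = True instead.
Unit clause (x4) forces x4 = True.
But (¬x4) is also a unit clause — contradiction.
Neither x7 = True nor x7 = False works.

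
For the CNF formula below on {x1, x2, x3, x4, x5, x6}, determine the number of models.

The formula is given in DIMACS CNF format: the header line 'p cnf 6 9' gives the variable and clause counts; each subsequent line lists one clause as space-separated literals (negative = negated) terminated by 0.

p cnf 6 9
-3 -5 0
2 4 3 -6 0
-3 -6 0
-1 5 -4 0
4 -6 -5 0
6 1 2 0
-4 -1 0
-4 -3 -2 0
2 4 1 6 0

17

There are 2^6 = 64 truth assignments over (x1, x2, x3, x4, x5, x6).
Split on x4. With x4 = True, the clauses containing x4 are satisfied and ¬x4 drops from the rest; 6 of the 2^5 = 32 assignments to the other variables satisfy what remains.
With x4 = False, by the same count on the reduced clause set, 11 assignments work.
Total: 6 + 11 = 17.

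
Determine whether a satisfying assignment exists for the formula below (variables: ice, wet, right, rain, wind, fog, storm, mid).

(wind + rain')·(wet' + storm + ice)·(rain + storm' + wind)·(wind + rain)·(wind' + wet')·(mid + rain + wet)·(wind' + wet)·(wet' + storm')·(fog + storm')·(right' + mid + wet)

Case wind = 1:
Unit clause (wet') forces wet = 0.
But (wet) is also a unit clause — contradiction.
That branch fails; take wind = 0 instead.
Unit clause (rain') forces rain = 0.
But (rain) is also a unit clause — contradiction.
Either choice for wind ends in contradiction.
No assignment satisfies every clause.

No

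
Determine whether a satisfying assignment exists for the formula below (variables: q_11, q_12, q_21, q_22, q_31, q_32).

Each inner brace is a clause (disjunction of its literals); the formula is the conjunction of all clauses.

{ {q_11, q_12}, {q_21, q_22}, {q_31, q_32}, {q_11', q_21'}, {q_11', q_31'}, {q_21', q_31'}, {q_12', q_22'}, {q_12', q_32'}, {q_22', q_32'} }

No, unsatisfiable

Try q_11 = 1.
The clause (q_21') is unit, so q_21 = 0.
The clause (q_22) is unit, so q_22 = 1.
The clause (q_31') is unit, so q_31 = 0.
The clause (q_32) is unit, so q_32 = 1.
But (q_32') is also a unit clause — contradiction.
Undo q_11 and try q_11 = 0.
The clause (q_12) is unit, so q_12 = 1.
The clause (q_22') is unit, so q_22 = 0.
The clause (q_21) is unit, so q_21 = 1.
The clause (q_31') is unit, so q_31 = 0.
The clause (q_32) is unit, so q_32 = 1.
But (q_32') is also a unit clause — contradiction.
Neither q_11 = 1 nor q_11 = 0 works.
No assignment satisfies every clause.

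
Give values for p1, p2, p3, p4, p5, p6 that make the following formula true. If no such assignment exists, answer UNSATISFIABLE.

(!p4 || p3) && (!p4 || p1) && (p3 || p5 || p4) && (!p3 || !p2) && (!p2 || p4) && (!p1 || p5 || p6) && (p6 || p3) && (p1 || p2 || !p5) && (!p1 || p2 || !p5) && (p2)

UNSATISFIABLE

From the singleton clause (p2), p2 = true.
From the singleton clause (!p3), p3 = false.
From the singleton clause (!p4), p4 = false.
But (p4) is also a unit clause — contradiction.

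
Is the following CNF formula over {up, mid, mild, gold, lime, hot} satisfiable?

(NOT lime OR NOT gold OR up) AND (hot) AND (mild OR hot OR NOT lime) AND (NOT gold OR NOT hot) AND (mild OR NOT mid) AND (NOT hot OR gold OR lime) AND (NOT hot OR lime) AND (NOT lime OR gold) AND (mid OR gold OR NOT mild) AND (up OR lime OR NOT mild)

No

From the singleton clause (hot), hot = true.
From the singleton clause (NOT gold), gold = false.
From the singleton clause (lime), lime = true.
But (NOT lime) is also a unit clause — contradiction.
No assignment satisfies every clause.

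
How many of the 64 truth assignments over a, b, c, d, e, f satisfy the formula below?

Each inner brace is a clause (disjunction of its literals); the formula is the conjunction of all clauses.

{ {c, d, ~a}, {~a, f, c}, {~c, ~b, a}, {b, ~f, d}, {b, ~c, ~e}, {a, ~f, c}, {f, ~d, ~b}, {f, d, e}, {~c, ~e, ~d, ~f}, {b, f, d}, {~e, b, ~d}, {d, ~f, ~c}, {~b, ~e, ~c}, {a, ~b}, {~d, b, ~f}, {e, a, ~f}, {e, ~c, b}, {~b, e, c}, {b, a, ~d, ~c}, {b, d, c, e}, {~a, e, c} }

There are 2^6 = 64 truth assignments over (a, b, c, d, e, f).
Split on e. With e = 1, the clauses containing e are satisfied and ~e drops from the rest; 1 of the 2^5 = 32 assignments to the other variables satisfy what remains.
With e = 0, by the same count on the reduced clause set, 2 assignments work.
(One model: a=F, b=F, c=F, d=T, e=F, f=F.)
Total: 1 + 2 = 3.

3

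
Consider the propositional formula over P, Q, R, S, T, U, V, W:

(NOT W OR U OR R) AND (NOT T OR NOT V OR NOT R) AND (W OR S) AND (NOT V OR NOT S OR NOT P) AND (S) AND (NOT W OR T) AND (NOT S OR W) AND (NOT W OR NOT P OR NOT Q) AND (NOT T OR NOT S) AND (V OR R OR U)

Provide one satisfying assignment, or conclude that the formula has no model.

(S) alone gives S = true.
(W) alone gives W = true.
(T) alone gives T = true.
But (NOT T) is also a unit clause — contradiction.

UNSATISFIABLE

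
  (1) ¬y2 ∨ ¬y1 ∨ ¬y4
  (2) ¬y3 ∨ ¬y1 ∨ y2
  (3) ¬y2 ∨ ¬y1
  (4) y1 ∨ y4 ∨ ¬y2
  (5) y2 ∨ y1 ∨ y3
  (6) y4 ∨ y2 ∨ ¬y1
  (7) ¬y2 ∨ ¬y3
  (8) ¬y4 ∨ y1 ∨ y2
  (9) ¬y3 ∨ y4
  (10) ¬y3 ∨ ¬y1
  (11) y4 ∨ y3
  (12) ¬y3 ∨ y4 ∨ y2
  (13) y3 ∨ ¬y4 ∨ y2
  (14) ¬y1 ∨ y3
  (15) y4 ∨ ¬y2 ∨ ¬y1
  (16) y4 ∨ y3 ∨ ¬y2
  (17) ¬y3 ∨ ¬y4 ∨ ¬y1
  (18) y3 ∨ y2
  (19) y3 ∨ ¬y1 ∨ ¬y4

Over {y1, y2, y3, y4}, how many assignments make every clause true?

1

There are 2^4 = 16 truth assignments over (y1, y2, y3, y4).
Split on y1. With y1 = True, the clauses containing y1 are satisfied and ¬y1 drops from the rest; 0 of the 2^3 = 8 assignments to the other variables satisfy what remains.
With y1 = False, by the same count on the reduced clause set, 1 assignment works.
(One model: y1=F, y2=T, y3=F, y4=T.)
Total: 0 + 1 = 1.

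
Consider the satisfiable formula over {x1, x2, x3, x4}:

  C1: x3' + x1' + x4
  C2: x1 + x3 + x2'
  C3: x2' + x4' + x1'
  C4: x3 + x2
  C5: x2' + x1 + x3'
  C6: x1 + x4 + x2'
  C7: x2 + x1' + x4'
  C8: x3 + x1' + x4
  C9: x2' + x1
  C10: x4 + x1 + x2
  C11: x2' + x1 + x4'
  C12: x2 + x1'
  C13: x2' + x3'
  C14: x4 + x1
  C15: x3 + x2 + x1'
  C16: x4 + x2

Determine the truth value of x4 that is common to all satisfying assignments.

Suppose x4 = 0.
From the singleton clause (x1), x1 = 1.
From the singleton clause (x3'), x3 = 0.
Now (x3) is unsatisfied and unit — conflict.
So every satisfying assignment has x4 = True.

True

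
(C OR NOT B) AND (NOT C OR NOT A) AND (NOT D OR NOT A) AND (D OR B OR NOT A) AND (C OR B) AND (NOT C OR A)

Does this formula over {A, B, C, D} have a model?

No

Try C = true.
The clause (NOT A) is unit, so A = false.
Now (A) is unsatisfied and unit — conflict.
So C must be the other value — set C = false.
The clause (NOT B) is unit, so B = false.
Now (B) is unsatisfied and unit — conflict.
Either choice for C ends in contradiction.
No assignment satisfies every clause.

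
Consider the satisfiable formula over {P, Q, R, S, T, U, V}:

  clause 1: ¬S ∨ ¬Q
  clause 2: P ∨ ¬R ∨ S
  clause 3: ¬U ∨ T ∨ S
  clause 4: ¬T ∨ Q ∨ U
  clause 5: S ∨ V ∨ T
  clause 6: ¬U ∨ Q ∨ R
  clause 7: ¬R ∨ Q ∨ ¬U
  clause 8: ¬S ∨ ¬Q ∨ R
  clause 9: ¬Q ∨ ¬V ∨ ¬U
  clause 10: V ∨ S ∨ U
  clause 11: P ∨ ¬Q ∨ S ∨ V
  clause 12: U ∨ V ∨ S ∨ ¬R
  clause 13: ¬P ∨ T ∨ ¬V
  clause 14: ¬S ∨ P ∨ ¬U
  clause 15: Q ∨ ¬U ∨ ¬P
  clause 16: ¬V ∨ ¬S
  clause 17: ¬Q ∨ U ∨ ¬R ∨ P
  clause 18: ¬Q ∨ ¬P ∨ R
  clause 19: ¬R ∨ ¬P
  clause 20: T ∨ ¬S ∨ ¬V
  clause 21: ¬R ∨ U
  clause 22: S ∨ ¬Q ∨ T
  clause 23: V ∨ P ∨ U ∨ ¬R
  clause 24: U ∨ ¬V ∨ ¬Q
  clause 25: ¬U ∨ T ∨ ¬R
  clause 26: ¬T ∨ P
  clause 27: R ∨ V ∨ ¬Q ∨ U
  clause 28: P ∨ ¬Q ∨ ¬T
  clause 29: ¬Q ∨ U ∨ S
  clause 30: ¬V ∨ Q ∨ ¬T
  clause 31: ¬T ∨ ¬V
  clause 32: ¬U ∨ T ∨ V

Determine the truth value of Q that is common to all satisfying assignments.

False

Suppose Q = True.
The clause (¬S) is unit, so S = False.
The clause (T) is unit, so T = True.
The clause (P) is unit, so P = True.
The clause (R) is unit, so R = True.
But (¬R) is also a unit clause — contradiction.
So every satisfying assignment has Q = False.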